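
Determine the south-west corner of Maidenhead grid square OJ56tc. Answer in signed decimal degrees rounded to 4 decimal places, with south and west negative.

Field O=14, J=9: +14·20° lon, +9·10° lat → SW at lon 100°, lat 0°.
Square 5, 6: +5·2° lon, +6·1° lat → SW at lon 110°, lat 6°.
Subsquare t=19, c=2: +19·0.0833333° lon, +2·0.0416667° lat → SW at lon 111.583°, lat 6.08333°.
latitude 6.0833, longitude 111.5833.

6.0833, 111.5833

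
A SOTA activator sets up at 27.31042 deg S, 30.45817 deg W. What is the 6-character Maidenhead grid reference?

Shift to the Maidenhead origin (180°W, 90°S): lon 149.5418, lat 62.6896.
Field: 149.5418/20 → 7 → H, 62.6896/10 → 6 → G; chars HG.
Square: 9.5418/2 → 4, 2.6896/1 → 2; chars 42.
Subsquare: 1.5418/0.0833333 → 18 → s, 0.6896/0.0416667 → 16 → q; chars sq.

HG42sq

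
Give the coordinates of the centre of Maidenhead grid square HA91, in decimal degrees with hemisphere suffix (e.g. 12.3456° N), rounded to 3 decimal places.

88.500° S, 21.000° W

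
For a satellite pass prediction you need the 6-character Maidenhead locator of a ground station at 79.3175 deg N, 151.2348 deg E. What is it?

Add 180° to longitude and 90° to latitude: 331.2348, 169.3175.
Field (20°×10°, letters A–R): 331.2348/20 → 16 → Q, 169.3175/10 → 16 → Q; chars QQ.
Square (2°×1°, digits 0–9): 11.2348/2 → 5, 9.3175/1 → 9; chars 59.
Subsquare (5′×2.5′, letters a–x): 1.2348/0.0833333 → 14 → o, 0.3175/0.0416667 → 7 → h; chars oh.

QQ59oh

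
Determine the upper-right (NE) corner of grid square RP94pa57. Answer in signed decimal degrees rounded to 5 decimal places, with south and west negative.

64.03333, 179.30000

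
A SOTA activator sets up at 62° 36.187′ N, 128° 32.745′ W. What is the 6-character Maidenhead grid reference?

CP52ro

Shift to the Maidenhead origin (180°W, 90°S): lon 51.4543, lat 152.6031.
Field (20°×10°, letters A–R): 51.4543/20 → 2 → C, 152.6031/10 → 15 → P; chars CP.
Square (2°×1°, digits 0–9): 11.4543/2 → 5, 2.6031/1 → 2; chars 52.
Subsquare (5′×2.5′, letters a–x): 1.4543/0.0833333 → 17 → r, 0.6031/0.0416667 → 14 → o; chars ro.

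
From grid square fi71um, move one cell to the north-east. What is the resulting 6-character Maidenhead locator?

FI71vn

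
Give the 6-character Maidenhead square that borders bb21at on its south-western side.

BB11xs

Longitude subsquare a = 0; −1 → -1, wraps to 23 = x, carry into square.
Longitude square 2; −1 → 1.
Latitude subsquare t = 19; −1 → 18 = s.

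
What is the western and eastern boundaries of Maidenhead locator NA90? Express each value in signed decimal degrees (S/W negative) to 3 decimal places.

Field N=13, A=0: +13·20° lon, +0·10° lat → SW at lon 80°, lat -90°.
Square 9, 0: +9·2° lon, +0·1° lat → SW at lon 98°, lat -90°.
Cell spans 2° lon × 1° lat.
west 98.000, east 100.000.

98.000, 100.000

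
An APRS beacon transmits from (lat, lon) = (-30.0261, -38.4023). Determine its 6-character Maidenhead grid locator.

Shift to the Maidenhead origin (180°W, 90°S): lon 141.5977, lat 59.9739.
Field: lon ⌊141.5977/20⌋ = 7 → H; lat ⌊59.9739/10⌋ = 5 → F.
Square: lon ⌊1.5977/2⌋ = 0; lat ⌊9.9739/1⌋ = 9.
Subsquare: lon ⌊1.5977/0.0833333⌋ = 19 → t; lat ⌊0.9739/0.0416667⌋ = 23 → x.

HF09tx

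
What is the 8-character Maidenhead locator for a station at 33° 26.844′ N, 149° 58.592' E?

Offset from 180°W / 90°S: lon 329.97653°, lat 123.44740°.
Field (20°×10°, letters A–R): lon ⌊329.97653/20⌋ = 16 → Q; lat ⌊123.44740/10⌋ = 12 → M.
Square (2°×1°, digits 0–9): lon ⌊9.97653/2⌋ = 4; lat ⌊3.44740/1⌋ = 3.
Subsquare (5′×2.5′, letters a–x): lon ⌊1.97653/0.0833333⌋ = 23 → x; lat ⌊0.44740/0.0416667⌋ = 10 → k.
Extended square (30″×15″, digits 0–9): lon ⌊0.05987/0.00833333⌋ = 7; lat ⌊0.03073/0.00416667⌋ = 7.

QM43xk77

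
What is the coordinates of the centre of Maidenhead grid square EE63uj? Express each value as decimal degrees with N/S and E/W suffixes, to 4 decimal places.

46.6042° S, 86.2917° W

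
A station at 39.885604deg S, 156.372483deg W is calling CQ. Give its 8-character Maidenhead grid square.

Shift to the Maidenhead origin (180°W, 90°S): lon 23.62752, lat 50.11440.
Field (20°×10°, letters A–R): lon ⌊23.62752/20⌋ = 1 → B; lat ⌊50.11440/10⌋ = 5 → F.
Square (2°×1°, digits 0–9): lon ⌊3.62752/2⌋ = 1; lat ⌊0.11440/1⌋ = 0.
Subsquare (5′×2.5′, letters a–x): lon ⌊1.62752/0.0833333⌋ = 19 → t; lat ⌊0.11440/0.0416667⌋ = 2 → c.
Extended square (30″×15″, digits 0–9): lon ⌊0.04418/0.00833333⌋ = 5; lat ⌊0.03106/0.00416667⌋ = 7.

BF10tc57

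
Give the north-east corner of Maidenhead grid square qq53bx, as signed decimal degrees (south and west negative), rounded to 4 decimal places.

74.0000, 150.1667

Field Q=16, Q=16: +16·20° lon, +16·10° lat → SW at lon 140°, lat 70°.
Square 5, 3: +5·2° lon, +3·1° lat → SW at lon 150°, lat 73°.
Subsquare b=1, x=23: +1·0.0833333° lon, +23·0.0416667° lat → SW at lon 150.083°, lat 73.9583°.
Cell spans 0.0833333° lon × 0.0416667° lat. NE corner is SW corner plus one full cell.
latitude 74.0000, longitude 150.1667.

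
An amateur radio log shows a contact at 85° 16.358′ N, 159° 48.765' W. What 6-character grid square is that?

BR05cg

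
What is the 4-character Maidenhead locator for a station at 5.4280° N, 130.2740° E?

PJ55

Shift to the Maidenhead origin (180°W, 90°S): lon 310.27, lat 95.43.
Field: lon ⌊310.27/20⌋ = 15 → P; lat ⌊95.43/10⌋ = 9 → J.
Square: lon ⌊10.27/2⌋ = 5; lat ⌊5.43/1⌋ = 5.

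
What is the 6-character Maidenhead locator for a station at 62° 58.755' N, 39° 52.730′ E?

KP92wx

Offset from 180°W / 90°S: lon 219.8788°, lat 152.9793°.
Field (20°×10°, letters A–R): 219.8788/20 → 10 → K, 152.9793/10 → 15 → P; chars KP.
Square (2°×1°, digits 0–9): 19.8788/2 → 9, 2.9793/1 → 2; chars 92.
Subsquare (5′×2.5′, letters a–x): 1.8788/0.0833333 → 22 → w, 0.9793/0.0416667 → 23 → x; chars wx.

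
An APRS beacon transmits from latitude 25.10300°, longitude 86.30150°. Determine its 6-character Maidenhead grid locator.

NL35dc

Add 180° to longitude and 90° to latitude: 266.3015, 115.1030.
Field: 266.3015/20 → 13 → N, 115.1030/10 → 11 → L; chars NL.
Square: 6.3015/2 → 3, 5.1030/1 → 5; chars 35.
Subsquare: 0.3015/0.0833333 → 3 → d, 0.1030/0.0416667 → 2 → c; chars dc.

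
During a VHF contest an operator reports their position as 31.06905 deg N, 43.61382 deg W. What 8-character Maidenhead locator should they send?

Offset from 180°W / 90°S: lon 136.38618°, lat 121.06905°.
Field: 136.38618/20 → 6 → G, 121.06905/10 → 12 → M; chars GM.
Square: 16.38618/2 → 8, 1.06905/1 → 1; chars 81.
Subsquare: 0.38618/0.0833333 → 4 → e, 0.06905/0.0416667 → 1 → b; chars eb.
Extended square: 0.05285/0.00833333 → 6, 0.02738/0.00416667 → 6; chars 66.

GM81eb66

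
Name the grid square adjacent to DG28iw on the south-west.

Longitude subsquare i = 8; −1 → 7 = h.
Latitude subsquare w = 22; −1 → 21 = v.

DG28hv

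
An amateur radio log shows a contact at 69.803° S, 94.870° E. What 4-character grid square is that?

NC70

Add 180° to longitude and 90° to latitude: 274.87, 20.20.
Field: 274.87/20 → 13 → N, 20.20/10 → 2 → C; chars NC.
Square: 14.87/2 → 7, 0.20/1 → 0; chars 70.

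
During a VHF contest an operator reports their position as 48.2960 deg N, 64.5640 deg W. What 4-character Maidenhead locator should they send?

FN78

Shift to the Maidenhead origin (180°W, 90°S): lon 115.44, lat 138.30.
Field: lon ⌊115.44/20⌋ = 5 → F; lat ⌊138.30/10⌋ = 13 → N.
Square: lon ⌊15.44/2⌋ = 7; lat ⌊8.30/1⌋ = 8.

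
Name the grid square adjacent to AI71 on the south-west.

AI60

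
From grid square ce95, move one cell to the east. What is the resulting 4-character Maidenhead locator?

Longitude square 9; +1 → 10, wraps to 0, carry into field.
Longitude field C = 2; +1 → 3 = D.
The latitude characters are unchanged.

DE05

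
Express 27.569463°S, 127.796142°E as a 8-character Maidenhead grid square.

Add 180° to longitude and 90° to latitude: 307.79614, 62.43054.
Field (20°×10°, letters A–R): lon ⌊307.79614/20⌋ = 15 → P; lat ⌊62.43054/10⌋ = 6 → G.
Square (2°×1°, digits 0–9): lon ⌊7.79614/2⌋ = 3; lat ⌊2.43054/1⌋ = 2.
Subsquare (5′×2.5′, letters a–x): lon ⌊1.79614/0.0833333⌋ = 21 → v; lat ⌊0.43054/0.0416667⌋ = 10 → k.
Extended square (30″×15″, digits 0–9): lon ⌊0.04614/0.00833333⌋ = 5; lat ⌊0.01387/0.00416667⌋ = 3.

PG32vk53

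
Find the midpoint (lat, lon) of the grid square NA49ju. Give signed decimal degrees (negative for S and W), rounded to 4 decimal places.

-80.1458, 88.7917

Field N=13, A=0: +13·20° lon, +0·10° lat → SW at lon 80°, lat -90°.
Square 4, 9: +4·2° lon, +9·1° lat → SW at lon 88°, lat -81°.
Subsquare j=9, u=20: +9·0.0833333° lon, +20·0.0416667° lat → SW at lon 88.75°, lat -80.1667°.
Cell spans 0.0833333° lon × 0.0416667° lat. Centre is SW corner plus half of each.
latitude -80.1458, longitude 88.7917.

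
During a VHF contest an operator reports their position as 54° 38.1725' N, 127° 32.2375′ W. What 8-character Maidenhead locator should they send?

Shift to the Maidenhead origin (180°W, 90°S): lon 52.46271, lat 144.63621.
Field (20°×10°, letters A–R): lon ⌊52.46271/20⌋ = 2 → C; lat ⌊144.63621/10⌋ = 14 → O.
Square (2°×1°, digits 0–9): lon ⌊12.46271/2⌋ = 6; lat ⌊4.63621/1⌋ = 4.
Subsquare (5′×2.5′, letters a–x): lon ⌊0.46271/0.0833333⌋ = 5 → f; lat ⌊0.63621/0.0416667⌋ = 15 → p.
Extended square (30″×15″, digits 0–9): lon ⌊0.04604/0.00833333⌋ = 5; lat ⌊0.01121/0.00416667⌋ = 2.

CO64fp52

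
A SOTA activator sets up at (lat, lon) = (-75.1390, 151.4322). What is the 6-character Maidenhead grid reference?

QB54ru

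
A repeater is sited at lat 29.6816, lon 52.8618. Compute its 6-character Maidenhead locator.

Offset from 180°W / 90°S: lon 232.8618°, lat 119.6816°.
Field (20°×10°, letters A–R): lon ⌊232.8618/20⌋ = 11 → L; lat ⌊119.6816/10⌋ = 11 → L.
Square (2°×1°, digits 0–9): lon ⌊12.8618/2⌋ = 6; lat ⌊9.6816/1⌋ = 9.
Subsquare (5′×2.5′, letters a–x): lon ⌊0.8618/0.0833333⌋ = 10 → k; lat ⌊0.6816/0.0416667⌋ = 16 → q.

LL69kq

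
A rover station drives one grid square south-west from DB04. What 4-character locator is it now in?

Longitude square 0; −1 → -1, wraps to 9, carry into field.
Longitude field D = 3; −1 → 2 = C.
Latitude square 4; −1 → 3.

CB93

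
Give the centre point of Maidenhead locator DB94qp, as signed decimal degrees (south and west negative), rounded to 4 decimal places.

Field D=3, B=1: +3·20° lon, +1·10° lat → SW at lon -120°, lat -80°.
Square 9, 4: +9·2° lon, +4·1° lat → SW at lon -102°, lat -76°.
Subsquare q=16, p=15: +16·0.0833333° lon, +15·0.0416667° lat → SW at lon -100.667°, lat -75.375°.
Cell spans 0.0833333° lon × 0.0416667° lat. Centre is SW corner plus half of each.
latitude -75.3542, longitude -100.6250.

-75.3542, -100.6250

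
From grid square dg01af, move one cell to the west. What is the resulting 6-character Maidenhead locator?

CG91xf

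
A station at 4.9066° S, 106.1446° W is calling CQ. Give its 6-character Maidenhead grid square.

DI65wc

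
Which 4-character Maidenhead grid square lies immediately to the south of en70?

EM79

Latitude square 0; −1 → -1, wraps to 9, carry into field.
Latitude field N = 13; −1 → 12 = M.
The longitude characters are unchanged.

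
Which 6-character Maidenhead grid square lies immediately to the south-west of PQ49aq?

PQ39xp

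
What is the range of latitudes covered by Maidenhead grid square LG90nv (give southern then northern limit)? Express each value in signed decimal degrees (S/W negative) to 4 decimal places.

-29.1250, -29.0833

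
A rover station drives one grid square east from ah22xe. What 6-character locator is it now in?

Longitude subsquare x = 23; +1 → 24, wraps to 0 = a, carry into square.
Longitude square 2; +1 → 3.
The latitude characters are unchanged.

AH32ae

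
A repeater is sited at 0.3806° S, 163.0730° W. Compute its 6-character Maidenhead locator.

AI89lo

Add 180° to longitude and 90° to latitude: 16.9270, 89.6194.
Field: 16.9270/20 → 0 → A, 89.6194/10 → 8 → I; chars AI.
Square: 16.9270/2 → 8, 9.6194/1 → 9; chars 89.
Subsquare: 0.9270/0.0833333 → 11 → l, 0.6194/0.0416667 → 14 → o; chars lo.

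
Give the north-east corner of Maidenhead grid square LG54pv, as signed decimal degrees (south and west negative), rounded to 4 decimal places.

-25.0833, 51.3333

Field L=11, G=6: +11·20° lon, +6·10° lat → SW at lon 40°, lat -30°.
Square 5, 4: +5·2° lon, +4·1° lat → SW at lon 50°, lat -26°.
Subsquare p=15, v=21: +15·0.0833333° lon, +21·0.0416667° lat → SW at lon 51.25°, lat -25.125°.
Cell spans 0.0833333° lon × 0.0416667° lat. NE corner is SW corner plus one full cell.
latitude -25.0833, longitude 51.3333.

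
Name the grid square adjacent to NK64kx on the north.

Latitude subsquare x = 23; +1 → 24, wraps to 0 = a, carry into square.
Latitude square 4; +1 → 5.
The longitude characters are unchanged.

NK65ka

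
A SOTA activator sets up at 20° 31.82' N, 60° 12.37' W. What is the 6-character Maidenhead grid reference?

Add 180° to longitude and 90° to latitude: 119.7938, 110.5303.
Field (20°×10°, letters A–R): 119.7938/20 → 5 → F, 110.5303/10 → 11 → L; chars FL.
Square (2°×1°, digits 0–9): 19.7938/2 → 9, 0.5303/1 → 0; chars 90.
Subsquare (5′×2.5′, letters a–x): 1.7938/0.0833333 → 21 → v, 0.5303/0.0416667 → 12 → m; chars vm.

FL90vm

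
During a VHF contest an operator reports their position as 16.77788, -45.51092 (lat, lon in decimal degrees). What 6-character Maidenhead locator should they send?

Add 180° to longitude and 90° to latitude: 134.4891, 106.7779.
Field: lon ⌊134.4891/20⌋ = 6 → G; lat ⌊106.7779/10⌋ = 10 → K.
Square: lon ⌊14.4891/2⌋ = 7; lat ⌊6.7779/1⌋ = 6.
Subsquare: lon ⌊0.4891/0.0833333⌋ = 5 → f; lat ⌊0.7779/0.0416667⌋ = 18 → s.

GK76fs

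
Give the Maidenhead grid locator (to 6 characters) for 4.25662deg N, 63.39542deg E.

MJ14qg

Offset from 180°W / 90°S: lon 243.3954°, lat 94.2566°.
Field: lon ⌊243.3954/20⌋ = 12 → M; lat ⌊94.2566/10⌋ = 9 → J.
Square: lon ⌊3.3954/2⌋ = 1; lat ⌊4.2566/1⌋ = 4.
Subsquare: lon ⌊1.3954/0.0833333⌋ = 16 → q; lat ⌊0.2566/0.0416667⌋ = 6 → g.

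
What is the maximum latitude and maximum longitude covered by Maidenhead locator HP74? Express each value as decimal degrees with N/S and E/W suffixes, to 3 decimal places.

Field H=7, P=15: +7·20° lon, +15·10° lat → SW at lon -40°, lat 60°.
Square 7, 4: +7·2° lon, +4·1° lat → SW at lon -26°, lat 64°.
Cell spans 2° lon × 1° lat. NE corner is SW corner plus one full cell.
latitude 65.000° N, longitude 24.000° W.

65.000° N, 24.000° W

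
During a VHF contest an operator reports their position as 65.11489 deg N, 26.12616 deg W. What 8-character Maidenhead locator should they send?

HP65wc47

Add 180° to longitude and 90° to latitude: 153.87384, 155.11489.
Field (20°×10°, letters A–R): lon ⌊153.87384/20⌋ = 7 → H; lat ⌊155.11489/10⌋ = 15 → P.
Square (2°×1°, digits 0–9): lon ⌊13.87384/2⌋ = 6; lat ⌊5.11489/1⌋ = 5.
Subsquare (5′×2.5′, letters a–x): lon ⌊1.87384/0.0833333⌋ = 22 → w; lat ⌊0.11489/0.0416667⌋ = 2 → c.
Extended square (30″×15″, digits 0–9): lon ⌊0.04051/0.00833333⌋ = 4; lat ⌊0.03156/0.00416667⌋ = 7.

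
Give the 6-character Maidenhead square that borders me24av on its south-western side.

Longitude subsquare a = 0; −1 → -1, wraps to 23 = x, carry into square.
Longitude square 2; −1 → 1.
Latitude subsquare v = 21; −1 → 20 = u.

ME14xu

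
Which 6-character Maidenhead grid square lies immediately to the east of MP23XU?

MP33au

Longitude subsquare x = 23; +1 → 24, wraps to 0 = a, carry into square.
Longitude square 2; +1 → 3.
The latitude characters are unchanged.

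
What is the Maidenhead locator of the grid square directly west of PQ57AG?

Longitude subsquare a = 0; −1 → -1, wraps to 23 = x, carry into square.
Longitude square 5; −1 → 4.
The latitude characters are unchanged.

PQ47xg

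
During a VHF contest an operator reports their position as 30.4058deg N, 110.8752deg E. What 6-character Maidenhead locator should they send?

OM50kj

Offset from 180°W / 90°S: lon 290.8752°, lat 120.4058°.
Field (20°×10°, letters A–R): 290.8752/20 → 14 → O, 120.4058/10 → 12 → M; chars OM.
Square (2°×1°, digits 0–9): 10.8752/2 → 5, 0.4058/1 → 0; chars 50.
Subsquare (5′×2.5′, letters a–x): 0.8752/0.0833333 → 10 → k, 0.4058/0.0416667 → 9 → j; chars kj.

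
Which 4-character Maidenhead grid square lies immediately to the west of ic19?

IC09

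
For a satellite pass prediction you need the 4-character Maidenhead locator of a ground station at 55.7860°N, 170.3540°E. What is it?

RO55

Add 180° to longitude and 90° to latitude: 350.35, 145.79.
Field: 350.35/20 → 17 → R, 145.79/10 → 14 → O; chars RO.
Square: 10.35/2 → 5, 5.79/1 → 5; chars 55.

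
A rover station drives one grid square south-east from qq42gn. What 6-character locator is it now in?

QQ42hm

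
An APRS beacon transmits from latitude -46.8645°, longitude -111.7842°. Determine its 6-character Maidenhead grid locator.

DE43cd

Offset from 180°W / 90°S: lon 68.2158°, lat 43.1355°.
Field (20°×10°, letters A–R): 68.2158/20 → 3 → D, 43.1355/10 → 4 → E; chars DE.
Square (2°×1°, digits 0–9): 8.2158/2 → 4, 3.1355/1 → 3; chars 43.
Subsquare (5′×2.5′, letters a–x): 0.2158/0.0833333 → 2 → c, 0.1355/0.0416667 → 3 → d; chars cd.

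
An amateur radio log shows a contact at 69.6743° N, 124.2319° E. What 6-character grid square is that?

PP29cq

Offset from 180°W / 90°S: lon 304.2319°, lat 159.6743°.
Field (20°×10°, letters A–R): 304.2319/20 → 15 → P, 159.6743/10 → 15 → P; chars PP.
Square (2°×1°, digits 0–9): 4.2319/2 → 2, 9.6743/1 → 9; chars 29.
Subsquare (5′×2.5′, letters a–x): 0.2319/0.0833333 → 2 → c, 0.6743/0.0416667 → 16 → q; chars cq.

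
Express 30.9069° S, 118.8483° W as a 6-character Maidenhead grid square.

Shift to the Maidenhead origin (180°W, 90°S): lon 61.1517, lat 59.0931.
Field: lon ⌊61.1517/20⌋ = 3 → D; lat ⌊59.0931/10⌋ = 5 → F.
Square: lon ⌊1.1517/2⌋ = 0; lat ⌊9.0931/1⌋ = 9.
Subsquare: lon ⌊1.1517/0.0833333⌋ = 13 → n; lat ⌊0.0931/0.0416667⌋ = 2 → c.

DF09nc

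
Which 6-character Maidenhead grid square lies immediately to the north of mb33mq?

MB33mr

Latitude subsquare q = 16; +1 → 17 = r.
The longitude characters are unchanged.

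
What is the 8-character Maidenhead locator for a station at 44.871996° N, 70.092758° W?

Offset from 180°W / 90°S: lon 109.90724°, lat 134.87200°.
Field: 109.90724/20 → 5 → F, 134.87200/10 → 13 → N; chars FN.
Square: 9.90724/2 → 4, 4.87200/1 → 4; chars 44.
Subsquare: 1.90724/0.0833333 → 22 → w, 0.87200/0.0416667 → 20 → u; chars wu.
Extended square: 0.07391/0.00833333 → 8, 0.03866/0.00416667 → 9; chars 89.

FN44wu89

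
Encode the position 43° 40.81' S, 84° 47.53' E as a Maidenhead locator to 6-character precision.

NE26jh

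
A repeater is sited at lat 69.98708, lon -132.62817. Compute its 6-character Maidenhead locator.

CP39qx

Add 180° to longitude and 90° to latitude: 47.3718, 159.9871.
Field: lon ⌊47.3718/20⌋ = 2 → C; lat ⌊159.9871/10⌋ = 15 → P.
Square: lon ⌊7.3718/2⌋ = 3; lat ⌊9.9871/1⌋ = 9.
Subsquare: lon ⌊1.3718/0.0833333⌋ = 16 → q; lat ⌊0.9871/0.0416667⌋ = 23 → x.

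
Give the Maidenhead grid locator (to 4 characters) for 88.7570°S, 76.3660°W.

Offset from 180°W / 90°S: lon 103.63°, lat 1.24°.
Field: 103.63/20 → 5 → F, 1.24/10 → 0 → A; chars FA.
Square: 3.63/2 → 1, 1.24/1 → 1; chars 11.

FA11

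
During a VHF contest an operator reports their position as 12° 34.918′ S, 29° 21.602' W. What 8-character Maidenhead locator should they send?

HH57hk60

Offset from 180°W / 90°S: lon 150.63997°, lat 77.41803°.
Field (20°×10°, letters A–R): lon ⌊150.63997/20⌋ = 7 → H; lat ⌊77.41803/10⌋ = 7 → H.
Square (2°×1°, digits 0–9): lon ⌊10.63997/2⌋ = 5; lat ⌊7.41803/1⌋ = 7.
Subsquare (5′×2.5′, letters a–x): lon ⌊0.63997/0.0833333⌋ = 7 → h; lat ⌊0.41803/0.0416667⌋ = 10 → k.
Extended square (30″×15″, digits 0–9): lon ⌊0.05663/0.00833333⌋ = 6; lat ⌊0.00137/0.00416667⌋ = 0.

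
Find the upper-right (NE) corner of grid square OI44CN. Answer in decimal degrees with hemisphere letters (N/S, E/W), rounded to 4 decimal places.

Field O=14, I=8: +14·20° lon, +8·10° lat → SW at lon 100°, lat -10°.
Square 4, 4: +4·2° lon, +4·1° lat → SW at lon 108°, lat -6°.
Subsquare c=2, n=13: +2·0.0833333° lon, +13·0.0416667° lat → SW at lon 108.167°, lat -5.45833°.
Cell spans 0.0833333° lon × 0.0416667° lat. NE corner is SW corner plus one full cell.
latitude 5.4167° S, longitude 108.2500° E.

5.4167° S, 108.2500° E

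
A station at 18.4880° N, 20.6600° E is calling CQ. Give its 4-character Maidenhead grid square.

KK08

Offset from 180°W / 90°S: lon 200.66°, lat 108.49°.
Field: lon ⌊200.66/20⌋ = 10 → K; lat ⌊108.49/10⌋ = 10 → K.
Square: lon ⌊0.66/2⌋ = 0; lat ⌊8.49/1⌋ = 8.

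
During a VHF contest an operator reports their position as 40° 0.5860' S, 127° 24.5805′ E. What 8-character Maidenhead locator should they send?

PE39qx97

Offset from 180°W / 90°S: lon 307.40967°, lat 49.99023°.
Field: lon ⌊307.40967/20⌋ = 15 → P; lat ⌊49.99023/10⌋ = 4 → E.
Square: lon ⌊7.40967/2⌋ = 3; lat ⌊9.99023/1⌋ = 9.
Subsquare: lon ⌊1.40967/0.0833333⌋ = 16 → q; lat ⌊0.99023/0.0416667⌋ = 23 → x.
Extended square: lon ⌊0.07634/0.00833333⌋ = 9; lat ⌊0.03190/0.00416667⌋ = 7.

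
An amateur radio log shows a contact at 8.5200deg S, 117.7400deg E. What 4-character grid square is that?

OI81

Offset from 180°W / 90°S: lon 297.74°, lat 81.48°.
Field: 297.74/20 → 14 → O, 81.48/10 → 8 → I; chars OI.
Square: 17.74/2 → 8, 1.48/1 → 1; chars 81.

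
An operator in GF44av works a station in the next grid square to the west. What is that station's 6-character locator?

Longitude subsquare a = 0; −1 → -1, wraps to 23 = x, carry into square.
Longitude square 4; −1 → 3.
The latitude characters are unchanged.

GF34xv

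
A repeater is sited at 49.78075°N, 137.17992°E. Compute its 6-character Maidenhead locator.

Shift to the Maidenhead origin (180°W, 90°S): lon 317.1799, lat 139.7808.
Field (20°×10°, letters A–R): 317.1799/20 → 15 → P, 139.7808/10 → 13 → N; chars PN.
Square (2°×1°, digits 0–9): 17.1799/2 → 8, 9.7808/1 → 9; chars 89.
Subsquare (5′×2.5′, letters a–x): 1.1799/0.0833333 → 14 → o, 0.7808/0.0416667 → 18 → s; chars os.

PN89os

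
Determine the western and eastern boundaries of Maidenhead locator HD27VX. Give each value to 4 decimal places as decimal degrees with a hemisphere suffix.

34.2500° W, 34.1667° W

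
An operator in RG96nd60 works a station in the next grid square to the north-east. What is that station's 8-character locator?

RG96nd71

Longitude extended square 6; +1 → 7.
Latitude extended square 0; +1 → 1.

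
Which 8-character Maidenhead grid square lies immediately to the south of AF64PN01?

AF64pn00

Latitude extended square 1; −1 → 0.
The longitude characters are unchanged.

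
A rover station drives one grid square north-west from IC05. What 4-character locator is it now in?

HC96

Longitude square 0; −1 → -1, wraps to 9, carry into field.
Longitude field I = 8; −1 → 7 = H.
Latitude square 5; +1 → 6.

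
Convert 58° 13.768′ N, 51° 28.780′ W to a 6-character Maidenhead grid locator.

GO48gf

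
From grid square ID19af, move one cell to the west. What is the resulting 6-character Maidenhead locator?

Longitude subsquare a = 0; −1 → -1, wraps to 23 = x, carry into square.
Longitude square 1; −1 → 0.
The latitude characters are unchanged.

ID09xf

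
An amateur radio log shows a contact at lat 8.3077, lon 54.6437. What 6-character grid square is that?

Add 180° to longitude and 90° to latitude: 234.6437, 98.3077.
Field (20°×10°, letters A–R): 234.6437/20 → 11 → L, 98.3077/10 → 9 → J; chars LJ.
Square (2°×1°, digits 0–9): 14.6437/2 → 7, 8.3077/1 → 8; chars 78.
Subsquare (5′×2.5′, letters a–x): 0.6437/0.0833333 → 7 → h, 0.3077/0.0416667 → 7 → h; chars hh.

LJ78hh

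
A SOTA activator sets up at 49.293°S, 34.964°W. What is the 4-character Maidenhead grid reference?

HE20

Add 180° to longitude and 90° to latitude: 145.04, 40.71.
Field: lon ⌊145.04/20⌋ = 7 → H; lat ⌊40.71/10⌋ = 4 → E.
Square: lon ⌊5.04/2⌋ = 2; lat ⌊0.71/1⌋ = 0.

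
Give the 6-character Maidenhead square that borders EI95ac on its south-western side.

EI85xb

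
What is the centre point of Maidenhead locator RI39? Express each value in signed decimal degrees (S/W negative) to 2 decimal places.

-0.50, 167.00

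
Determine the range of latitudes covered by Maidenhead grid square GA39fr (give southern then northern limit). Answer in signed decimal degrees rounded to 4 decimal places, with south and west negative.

Field G=6, A=0: +6·20° lon, +0·10° lat → SW at lon -60°, lat -90°.
Square 3, 9: +3·2° lon, +9·1° lat → SW at lon -54°, lat -81°.
Subsquare f=5, r=17: +5·0.0833333° lon, +17·0.0416667° lat → SW at lon -53.5833°, lat -80.2917°.
Cell spans 0.0833333° lon × 0.0416667° lat.
south -80.2917, north -80.2500.

-80.2917, -80.2500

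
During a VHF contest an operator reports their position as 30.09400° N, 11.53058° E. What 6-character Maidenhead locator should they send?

JM50sc

Shift to the Maidenhead origin (180°W, 90°S): lon 191.5306, lat 120.0940.
Field: lon ⌊191.5306/20⌋ = 9 → J; lat ⌊120.0940/10⌋ = 12 → M.
Square: lon ⌊11.5306/2⌋ = 5; lat ⌊0.0940/1⌋ = 0.
Subsquare: lon ⌊1.5306/0.0833333⌋ = 18 → s; lat ⌊0.0940/0.0416667⌋ = 2 → c.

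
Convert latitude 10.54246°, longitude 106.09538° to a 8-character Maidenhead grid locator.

OK30bn10

Add 180° to longitude and 90° to latitude: 286.09538, 100.54246.
Field: lon ⌊286.09538/20⌋ = 14 → O; lat ⌊100.54246/10⌋ = 10 → K.
Square: lon ⌊6.09538/2⌋ = 3; lat ⌊0.54246/1⌋ = 0.
Subsquare: lon ⌊0.09538/0.0833333⌋ = 1 → b; lat ⌊0.54246/0.0416667⌋ = 13 → n.
Extended square: lon ⌊0.01205/0.00833333⌋ = 1; lat ⌊0.00079/0.00416667⌋ = 0.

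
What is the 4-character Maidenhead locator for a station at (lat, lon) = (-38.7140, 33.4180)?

KF61

Add 180° to longitude and 90° to latitude: 213.42, 51.29.
Field: lon ⌊213.42/20⌋ = 10 → K; lat ⌊51.29/10⌋ = 5 → F.
Square: lon ⌊13.42/2⌋ = 6; lat ⌊1.29/1⌋ = 1.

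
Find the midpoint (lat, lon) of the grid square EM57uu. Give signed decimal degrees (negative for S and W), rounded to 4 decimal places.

37.8542, -88.2917

Field E=4, M=12: +4·20° lon, +12·10° lat → SW at lon -100°, lat 30°.
Square 5, 7: +5·2° lon, +7·1° lat → SW at lon -90°, lat 37°.
Subsquare u=20, u=20: +20·0.0833333° lon, +20·0.0416667° lat → SW at lon -88.3333°, lat 37.8333°.
Cell spans 0.0833333° lon × 0.0416667° lat. Centre is SW corner plus half of each.
latitude 37.8542, longitude -88.2917.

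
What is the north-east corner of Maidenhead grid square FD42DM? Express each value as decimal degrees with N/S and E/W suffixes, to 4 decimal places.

Field F=5, D=3: +5·20° lon, +3·10° lat → SW at lon -80°, lat -60°.
Square 4, 2: +4·2° lon, +2·1° lat → SW at lon -72°, lat -58°.
Subsquare d=3, m=12: +3·0.0833333° lon, +12·0.0416667° lat → SW at lon -71.75°, lat -57.5°.
Cell spans 0.0833333° lon × 0.0416667° lat. NE corner is SW corner plus one full cell.
latitude 57.4583° S, longitude 71.6667° W.

57.4583° S, 71.6667° W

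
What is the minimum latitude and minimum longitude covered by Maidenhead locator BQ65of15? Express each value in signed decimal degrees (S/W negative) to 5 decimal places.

75.22917, -146.82500

Field B=1, Q=16: +1·20° lon, +16·10° lat → SW at lon -160°, lat 70°.
Square 6, 5: +6·2° lon, +5·1° lat → SW at lon -148°, lat 75°.
Subsquare o=14, f=5: +14·0.0833333° lon, +5·0.0416667° lat → SW at lon -146.833°, lat 75.2083°.
Extended square 1, 5: +1·0.00833333° lon, +5·0.00416667° lat → SW at lon -146.825°, lat 75.2292°.
latitude 75.22917, longitude -146.82500.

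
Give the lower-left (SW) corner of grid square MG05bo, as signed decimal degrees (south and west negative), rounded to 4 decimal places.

Field M=12, G=6: +12·20° lon, +6·10° lat → SW at lon 60°, lat -30°.
Square 0, 5: +0·2° lon, +5·1° lat → SW at lon 60°, lat -25°.
Subsquare b=1, o=14: +1·0.0833333° lon, +14·0.0416667° lat → SW at lon 60.0833°, lat -24.4167°.
latitude -24.4167, longitude 60.0833.

-24.4167, 60.0833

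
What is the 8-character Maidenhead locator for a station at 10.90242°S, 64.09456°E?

MH29bc13

Add 180° to longitude and 90° to latitude: 244.09456, 79.09758.
Field: lon ⌊244.09456/20⌋ = 12 → M; lat ⌊79.09758/10⌋ = 7 → H.
Square: lon ⌊4.09456/2⌋ = 2; lat ⌊9.09758/1⌋ = 9.
Subsquare: lon ⌊0.09456/0.0833333⌋ = 1 → b; lat ⌊0.09758/0.0416667⌋ = 2 → c.
Extended square: lon ⌊0.01123/0.00833333⌋ = 1; lat ⌊0.01425/0.00416667⌋ = 3.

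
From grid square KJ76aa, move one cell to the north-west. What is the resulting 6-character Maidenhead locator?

KJ66xb

Longitude subsquare a = 0; −1 → -1, wraps to 23 = x, carry into square.
Longitude square 7; −1 → 6.
Latitude subsquare a = 0; +1 → 1 = b.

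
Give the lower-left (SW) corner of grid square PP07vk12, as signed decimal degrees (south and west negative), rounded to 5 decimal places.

67.42500, 121.75833

Field P=15, P=15: +15·20° lon, +15·10° lat → SW at lon 120°, lat 60°.
Square 0, 7: +0·2° lon, +7·1° lat → SW at lon 120°, lat 67°.
Subsquare v=21, k=10: +21·0.0833333° lon, +10·0.0416667° lat → SW at lon 121.75°, lat 67.4167°.
Extended square 1, 2: +1·0.00833333° lon, +2·0.00416667° lat → SW at lon 121.758°, lat 67.425°.
latitude 67.42500, longitude 121.75833.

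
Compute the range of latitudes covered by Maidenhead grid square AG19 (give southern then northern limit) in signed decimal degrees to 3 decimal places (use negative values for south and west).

Field A=0, G=6: +0·20° lon, +6·10° lat → SW at lon -180°, lat -30°.
Square 1, 9: +1·2° lon, +9·1° lat → SW at lon -178°, lat -21°.
Cell spans 2° lon × 1° lat.
south -21.000, north -20.000.

-21.000, -20.000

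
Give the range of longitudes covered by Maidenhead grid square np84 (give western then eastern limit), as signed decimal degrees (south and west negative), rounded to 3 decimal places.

Field N=13, P=15: +13·20° lon, +15·10° lat → SW at lon 80°, lat 60°.
Square 8, 4: +8·2° lon, +4·1° lat → SW at lon 96°, lat 64°.
Cell spans 2° lon × 1° lat.
west 96.000, east 98.000.

96.000, 98.000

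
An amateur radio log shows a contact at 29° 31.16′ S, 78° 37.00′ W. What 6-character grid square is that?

Offset from 180°W / 90°S: lon 101.3833°, lat 60.4807°.
Field: lon ⌊101.3833/20⌋ = 5 → F; lat ⌊60.4807/10⌋ = 6 → G.
Square: lon ⌊1.3833/2⌋ = 0; lat ⌊0.4807/1⌋ = 0.
Subsquare: lon ⌊1.3833/0.0833333⌋ = 16 → q; lat ⌊0.4807/0.0416667⌋ = 11 → l.

FG00ql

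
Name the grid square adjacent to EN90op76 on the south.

EN90op75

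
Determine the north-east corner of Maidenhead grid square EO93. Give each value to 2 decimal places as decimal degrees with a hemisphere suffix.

Field E=4, O=14: +4·20° lon, +14·10° lat → SW at lon -100°, lat 50°.
Square 9, 3: +9·2° lon, +3·1° lat → SW at lon -82°, lat 53°.
Cell spans 2° lon × 1° lat. NE corner is SW corner plus one full cell.
latitude 54.00° N, longitude 80.00° W.

54.00° N, 80.00° W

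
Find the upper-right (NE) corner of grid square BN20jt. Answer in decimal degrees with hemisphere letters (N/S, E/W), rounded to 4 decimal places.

40.8333° N, 155.1667° W

Field B=1, N=13: +1·20° lon, +13·10° lat → SW at lon -160°, lat 40°.
Square 2, 0: +2·2° lon, +0·1° lat → SW at lon -156°, lat 40°.
Subsquare j=9, t=19: +9·0.0833333° lon, +19·0.0416667° lat → SW at lon -155.25°, lat 40.7917°.
Cell spans 0.0833333° lon × 0.0416667° lat. NE corner is SW corner plus one full cell.
latitude 40.8333° N, longitude 155.1667° W.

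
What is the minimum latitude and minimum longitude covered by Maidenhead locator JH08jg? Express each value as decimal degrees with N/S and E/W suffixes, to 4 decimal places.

Field J=9, H=7: +9·20° lon, +7·10° lat → SW at lon 0°, lat -20°.
Square 0, 8: +0·2° lon, +8·1° lat → SW at lon 0°, lat -12°.
Subsquare j=9, g=6: +9·0.0833333° lon, +6·0.0416667° lat → SW at lon 0.75°, lat -11.75°.
latitude 11.7500° S, longitude 0.7500° E.

11.7500° S, 0.7500° E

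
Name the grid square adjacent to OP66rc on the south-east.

OP66sb

Longitude subsquare r = 17; +1 → 18 = s.
Latitude subsquare c = 2; −1 → 1 = b.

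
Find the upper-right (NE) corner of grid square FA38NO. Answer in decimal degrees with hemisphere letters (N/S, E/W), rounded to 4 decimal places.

81.3750° S, 72.8333° W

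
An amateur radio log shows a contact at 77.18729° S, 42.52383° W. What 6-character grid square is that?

GB82rt

Shift to the Maidenhead origin (180°W, 90°S): lon 137.4762, lat 12.8127.
Field: lon ⌊137.4762/20⌋ = 6 → G; lat ⌊12.8127/10⌋ = 1 → B.
Square: lon ⌊17.4762/2⌋ = 8; lat ⌊2.8127/1⌋ = 2.
Subsquare: lon ⌊1.4762/0.0833333⌋ = 17 → r; lat ⌊0.8127/0.0416667⌋ = 19 → t.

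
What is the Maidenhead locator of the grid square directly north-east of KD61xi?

Longitude subsquare x = 23; +1 → 24, wraps to 0 = a, carry into square.
Longitude square 6; +1 → 7.
Latitude subsquare i = 8; +1 → 9 = j.

KD71aj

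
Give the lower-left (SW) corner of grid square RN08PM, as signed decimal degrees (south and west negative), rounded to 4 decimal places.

Field R=17, N=13: +17·20° lon, +13·10° lat → SW at lon 160°, lat 40°.
Square 0, 8: +0·2° lon, +8·1° lat → SW at lon 160°, lat 48°.
Subsquare p=15, m=12: +15·0.0833333° lon, +12·0.0416667° lat → SW at lon 161.25°, lat 48.5°.
latitude 48.5000, longitude 161.2500.

48.5000, 161.2500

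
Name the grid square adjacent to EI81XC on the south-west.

Longitude subsquare x = 23; −1 → 22 = w.
Latitude subsquare c = 2; −1 → 1 = b.

EI81wb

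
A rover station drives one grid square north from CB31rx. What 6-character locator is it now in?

CB32ra

Latitude subsquare x = 23; +1 → 24, wraps to 0 = a, carry into square.
Latitude square 1; +1 → 2.
The longitude characters are unchanged.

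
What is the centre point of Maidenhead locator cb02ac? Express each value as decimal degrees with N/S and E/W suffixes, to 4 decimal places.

77.8958° S, 139.9583° W

Field C=2, B=1: +2·20° lon, +1·10° lat → SW at lon -140°, lat -80°.
Square 0, 2: +0·2° lon, +2·1° lat → SW at lon -140°, lat -78°.
Subsquare a=0, c=2: +0·0.0833333° lon, +2·0.0416667° lat → SW at lon -140°, lat -77.9167°.
Cell spans 0.0833333° lon × 0.0416667° lat. Centre is SW corner plus half of each.
latitude 77.8958° S, longitude 139.9583° W.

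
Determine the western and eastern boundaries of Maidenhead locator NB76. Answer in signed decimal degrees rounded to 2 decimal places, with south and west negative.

94.00, 96.00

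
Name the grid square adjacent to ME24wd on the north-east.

ME24xe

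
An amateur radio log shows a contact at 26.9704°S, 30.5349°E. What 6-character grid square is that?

Offset from 180°W / 90°S: lon 210.5349°, lat 63.0296°.
Field: lon ⌊210.5349/20⌋ = 10 → K; lat ⌊63.0296/10⌋ = 6 → G.
Square: lon ⌊10.5349/2⌋ = 5; lat ⌊3.0296/1⌋ = 3.
Subsquare: lon ⌊0.5349/0.0833333⌋ = 6 → g; lat ⌊0.0296/0.0416667⌋ = 0 → a.

KG53ga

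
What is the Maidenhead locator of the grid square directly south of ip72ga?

IP71gx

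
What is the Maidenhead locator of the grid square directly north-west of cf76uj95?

CF76uj86

Longitude extended square 9; −1 → 8.
Latitude extended square 5; +1 → 6.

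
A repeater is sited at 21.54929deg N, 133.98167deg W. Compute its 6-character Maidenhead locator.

CL31an

Offset from 180°W / 90°S: lon 46.0183°, lat 111.5493°.
Field: 46.0183/20 → 2 → C, 111.5493/10 → 11 → L; chars CL.
Square: 6.0183/2 → 3, 1.5493/1 → 1; chars 31.
Subsquare: 0.0183/0.0833333 → 0 → a, 0.5493/0.0416667 → 13 → n; chars an.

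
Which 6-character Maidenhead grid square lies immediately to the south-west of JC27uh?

Longitude subsquare u = 20; −1 → 19 = t.
Latitude subsquare h = 7; −1 → 6 = g.

JC27tg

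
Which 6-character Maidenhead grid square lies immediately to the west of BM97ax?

Longitude subsquare a = 0; −1 → -1, wraps to 23 = x, carry into square.
Longitude square 9; −1 → 8.
The latitude characters are unchanged.

BM87xx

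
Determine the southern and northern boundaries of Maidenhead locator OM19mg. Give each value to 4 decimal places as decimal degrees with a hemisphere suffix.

39.2500° N, 39.2917° N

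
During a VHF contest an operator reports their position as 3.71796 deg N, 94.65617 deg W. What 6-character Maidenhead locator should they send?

Shift to the Maidenhead origin (180°W, 90°S): lon 85.3438, lat 93.7180.
Field: lon ⌊85.3438/20⌋ = 4 → E; lat ⌊93.7180/10⌋ = 9 → J.
Square: lon ⌊5.3438/2⌋ = 2; lat ⌊3.7180/1⌋ = 3.
Subsquare: lon ⌊1.3438/0.0833333⌋ = 16 → q; lat ⌊0.7180/0.0416667⌋ = 17 → r.

EJ23qr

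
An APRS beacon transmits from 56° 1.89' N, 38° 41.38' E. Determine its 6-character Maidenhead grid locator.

Shift to the Maidenhead origin (180°W, 90°S): lon 218.6897, lat 146.0315.
Field: lon ⌊218.6897/20⌋ = 10 → K; lat ⌊146.0315/10⌋ = 14 → O.
Square: lon ⌊18.6897/2⌋ = 9; lat ⌊6.0315/1⌋ = 6.
Subsquare: lon ⌊0.6897/0.0833333⌋ = 8 → i; lat ⌊0.0315/0.0416667⌋ = 0 → a.

KO96ia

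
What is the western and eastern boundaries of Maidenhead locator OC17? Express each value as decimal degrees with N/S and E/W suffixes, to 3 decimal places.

102.000° E, 104.000° E

Field O=14, C=2: +14·20° lon, +2·10° lat → SW at lon 100°, lat -70°.
Square 1, 7: +1·2° lon, +7·1° lat → SW at lon 102°, lat -63°.
Cell spans 2° lon × 1° lat.
west 102.000° E, east 104.000° E.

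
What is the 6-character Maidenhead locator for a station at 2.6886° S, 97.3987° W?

EI17hh

Shift to the Maidenhead origin (180°W, 90°S): lon 82.6013, lat 87.3114.
Field (20°×10°, letters A–R): lon ⌊82.6013/20⌋ = 4 → E; lat ⌊87.3114/10⌋ = 8 → I.
Square (2°×1°, digits 0–9): lon ⌊2.6013/2⌋ = 1; lat ⌊7.3114/1⌋ = 7.
Subsquare (5′×2.5′, letters a–x): lon ⌊0.6013/0.0833333⌋ = 7 → h; lat ⌊0.3114/0.0416667⌋ = 7 → h.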